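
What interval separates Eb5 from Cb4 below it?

major tenth

Descending from Eb5 to Cb4 is the same interval as ascending Cb4 to Eb5.
C to E spans three letter names (C-D-E), plus an octave, so the interval is some kind of tenth.
Counting semitones, Cb4→Eb5 is 16, which is the major tenth.
(Equivalently, a compound major third: a major third plus an octave.)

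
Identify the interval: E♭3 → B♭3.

perfect fifth

E to B spans five letter names (E-F-G-A-B): a fifth.
Counting semitones, Eb3→Bb3 is 7, which is the perfect fifth.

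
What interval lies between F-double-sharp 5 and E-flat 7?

doubly diminished fourteenth

F to E spans seven letter names (F-G-A-B-C-D-E), plus an octave, so the interval is some kind of fourteenth.
F##5 to Eb7 spans 20 semitones — three semitones narrower than the major fourteenth (23) — giving a doubly diminished fourteenth.
(Equivalently, a compound doubly diminished seventh: a doubly diminished seventh plus an octave.)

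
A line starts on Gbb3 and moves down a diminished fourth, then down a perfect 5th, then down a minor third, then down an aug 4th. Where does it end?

Bbb1

Down a diminished fourth from Gbb3: Db3 (4 semitones down).
Db3 down a perfect fifth → Gb2 (7 semitones).
Down a minor third from Gb2: Eb2 (3 semitones down).
Down an augmented fourth from Eb2: Bbb1 (6 semitones down).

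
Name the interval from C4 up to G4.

C to G spans five letter names (C-D-E-F-G) — that makes it a fifth of some quality.
Counting semitones, C4→G4 is 7, which is the perfect fifth.

perfect fifth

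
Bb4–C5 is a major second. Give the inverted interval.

Interval numbers invert to sum to nine: 2 + 7 = 9, so a second inverts to a seventh.
Quality inverts too: major becomes minor. That makes the inversion a minor seventh.

m7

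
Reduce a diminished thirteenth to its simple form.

Subtracting seven from the interval number removes an octave: 13 − 7 = 6.
That makes a diminished thirteenth a compound diminished sixth — an octave plus a diminished sixth.

diminished sixth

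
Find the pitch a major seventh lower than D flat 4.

E double-flat 3

Counting seven letter names down from D lands on E.
A major seventh is 11 semitones; 11 semitones down from Db4 gives Ebb3.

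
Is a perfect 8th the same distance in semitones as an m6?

No

12 semitones (perfect octave) vs 8 semitones (minor sixth): not equal.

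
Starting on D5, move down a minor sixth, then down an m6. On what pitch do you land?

A#3

Down a minor sixth from D5: F#4 (8 semitones down).
Down a minor sixth from F#4: A#3 (8 semitones down).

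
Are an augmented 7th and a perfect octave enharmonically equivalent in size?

An augmented seventh = 12 semitones = a perfect octave; enharmonically equal.

Yes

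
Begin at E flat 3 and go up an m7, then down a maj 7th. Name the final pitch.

A minor seventh up from Eb3 is Db4.
Down a major seventh from Db4: Ebb3 (11 semitones down).

E double-flat 3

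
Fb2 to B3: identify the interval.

F to B spans four letter names (F-G-A-B), plus an octave — that makes it an eleventh of some quality.
A perfect eleventh would be 17 semitones; Fb2 to B3 is 19, two semitones wider, so the interval is doubly augmented.
(Equivalently, a compound doubly augmented fourth: a doubly augmented fourth plus an octave.)

doubly augmented 11th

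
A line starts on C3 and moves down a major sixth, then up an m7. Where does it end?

A major sixth down from C3 is Eb2.
A minor seventh up from Eb2 is Db3.

Db3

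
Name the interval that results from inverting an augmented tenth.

d6

First reduce the compound augmented tenth to its simple form, an augmented third.
Interval numbers invert to sum to nine: 3 + 6 = 9, so a third inverts to a sixth.
The quality also flips — augmented becomes diminished — giving a diminished sixth.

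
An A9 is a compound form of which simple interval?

Subtracting seven from the interval number removes an octave: 9 − 7 = 2.
Quality carries through unchanged, so the simple form is an augmented second.

augmented 2nd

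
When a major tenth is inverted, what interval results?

minor sixth

First reduce the compound major tenth to its simple form, a major third.
Interval numbers invert to sum to nine: 3 + 6 = 9, so a third inverts to a sixth.
The quality also flips — major becomes minor — giving a minor sixth.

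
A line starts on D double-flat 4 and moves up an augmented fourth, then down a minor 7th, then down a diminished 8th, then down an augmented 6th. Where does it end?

An augmented fourth up from Dbb4 is Gb4.
Gb4 down a minor seventh → Ab3 (10 semitones).
Ab3 down a diminished octave → A2 (11 semitones).
A2 down an augmented sixth → Cb2 (10 semitones).

C flat 2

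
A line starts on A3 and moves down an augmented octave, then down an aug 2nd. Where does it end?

Down an augmented octave from A3: Ab2 (13 semitones down).
Ab2 down an augmented second → Gbb2 (3 semitones).

Gbb2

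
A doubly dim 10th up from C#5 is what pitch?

Three letters up from C (plus an octave) reaches E.
A doubly diminished tenth is 13 semitones; 13 semitones up from C#5 gives Ebb6.

Ebb6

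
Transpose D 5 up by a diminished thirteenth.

B double-flat 6

Counting six letter names plus an octave up from D lands on B.
Moving 19 semitones up from D5 (the size of a diminished thirteenth) reaches Bbb6.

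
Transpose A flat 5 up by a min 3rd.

C flat 6

Three letter names up from A: C.
Moving 3 semitones up from Ab5 (the size of a minor third) reaches Cb6.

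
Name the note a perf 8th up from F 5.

An octave keeps the letter name F, an octave up from F.
A perfect octave is 12 semitones; 12 semitones up from F5 gives F6.

F 6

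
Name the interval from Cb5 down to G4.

diminished 4th

Descending from Cb5 to G4 is the same interval as ascending G4 to Cb5.
G to C spans four letter names (G-A-B-C) — that makes it a fourth of some quality.
A perfect fourth would be 5 semitones; G4 to Cb5 is 4, one semitone narrower, so the interval is diminished.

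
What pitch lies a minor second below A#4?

G##4

The second takes the letter from A down to G.
A minor second is 1 semitone; 1 semitone down from A#4 gives G##4.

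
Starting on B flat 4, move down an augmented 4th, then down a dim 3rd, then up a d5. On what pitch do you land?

A flat 4

An augmented fourth down from Bb4 is Fb4.
Fb4 down a diminished third → D4 (2 semitones).
A diminished fifth up from D4 is Ab4.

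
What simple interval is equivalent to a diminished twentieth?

diminished 6th

Subtracting seven from the interval number removes an octave: 20 − 14 = 6.
So a diminished twentieth is 2 octaves plus a diminished sixth. The quality is unchanged.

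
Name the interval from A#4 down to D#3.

Descending from A#4 to D#3 is the same interval as ascending D#3 to A#4.
D to A spans five letter names (D-E-F-G-A), plus an octave: a twelfth.
D#3 to A#4 is 19 semitones, matching the perfect twelfth exactly, so the quality is perfect.
(Equivalently, a compound perfect fifth: a perfect fifth plus an octave.)

perfect 12th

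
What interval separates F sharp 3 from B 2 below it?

perfect fifth

Descending from F#3 to B2 is the same interval as ascending B2 to F#3.
B to F spans five letter names (B-C-D-E-F), so the interval is some kind of fifth.
The perfect fifth spans 7 semitones, and B2 to F#3 is exactly 7 semitones — so this is a perfect fifth.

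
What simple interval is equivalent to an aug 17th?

Take out 2 octaves (14 from the number): 17 − 14 = 3.
So an augmented seventeenth is 2 octaves plus an augmented third. The quality is unchanged.

augmented 3rd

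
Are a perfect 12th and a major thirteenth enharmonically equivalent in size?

A perfect twelfth is 19 semitones but a major thirteenth is 21 semitones — different sizes.

No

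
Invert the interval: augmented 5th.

d4

Interval numbers invert to sum to nine: 5 + 4 = 9, so a fifth inverts to a fourth.
The quality also flips — augmented becomes diminished — giving a diminished fourth.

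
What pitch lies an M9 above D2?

Two letters up from D (plus an octave) reaches E.
Moving 14 semitones up from D2 (the size of a major ninth) reaches E3.

E3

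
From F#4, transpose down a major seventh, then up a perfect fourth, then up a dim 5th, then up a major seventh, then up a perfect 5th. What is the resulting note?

C6

A major seventh down from F#4 is G3.
Up a perfect fourth from G3: C4 (5 semitones up).
C4 up a diminished fifth → Gb4 (6 semitones).
A major seventh up from Gb4 is F5.
Up a perfect fifth from F5: C6 (7 semitones up).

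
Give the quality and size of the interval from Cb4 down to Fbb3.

Descending from Cb4 to Fbb3 is the same interval as ascending Fbb3 to Cb4.
F to C spans five letter names (F-G-A-B-C), so the interval is some kind of fifth.
A perfect fifth would be 7 semitones; Fbb3 to Cb4 is 8, one semitone wider, so the interval is augmented.

A5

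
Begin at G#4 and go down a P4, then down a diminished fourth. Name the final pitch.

A##3

A perfect fourth down from G#4 is D#4.
Down a diminished fourth from D#4: A##3 (4 semitones down).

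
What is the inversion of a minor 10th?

First reduce the compound minor tenth to its simple form, a minor third.
Inverted interval numbers add to nine, so a third pairs with a sixth (3 + 6 = 9).
Quality inverts too: minor becomes major. That makes the inversion a major sixth.

major 6th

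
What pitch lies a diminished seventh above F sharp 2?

E flat 3

The seventh takes the letter from F up to E.
A diminished seventh is 9 semitones; 9 semitones up from F#2 gives Eb3.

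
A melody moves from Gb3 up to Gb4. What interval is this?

G to G is the same letter name, plus an octave: an octave.
Gb3 to Gb4 is 12 semitones, matching the perfect octave exactly, so the quality is perfect.

P8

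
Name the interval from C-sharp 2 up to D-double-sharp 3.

augmented ninth

C to D spans two letter names (C-D), plus an octave — that makes it a ninth of some quality.
C#2 to D##3 spans 15 semitones — one semitone wider than the major ninth (14) — giving an augmented ninth.
(Equivalently, a compound augmented second: an augmented second plus an octave.)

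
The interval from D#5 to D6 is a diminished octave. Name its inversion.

The rule of nine gives the new number: 9 − 8 = 1, so an octave becomes a unison.
Quality inverts too: diminished becomes augmented. That makes the inversion an augmented unison.

A1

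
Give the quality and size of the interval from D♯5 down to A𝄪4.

Descending from D#5 to A##4 is the same interval as ascending A##4 to D#5.
A to D spans four letter names (A-B-C-D): a fourth.
The perfect fourth is 5 semitones; here we have 4, one semitone narrower: diminished.

diminished fourth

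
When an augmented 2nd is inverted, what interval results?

diminished seventh

Interval numbers invert to sum to nine: 2 + 7 = 9, so a second inverts to a seventh.
The quality also flips — augmented becomes diminished — giving a diminished seventh.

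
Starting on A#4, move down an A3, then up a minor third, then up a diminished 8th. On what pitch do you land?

An augmented third down from A#4 is F4.
Up a minor third from F4: Ab4 (3 semitones up).
Up a diminished octave from Ab4: Abb5 (11 semitones up).

Abb5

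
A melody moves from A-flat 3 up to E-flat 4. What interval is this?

perfect fifth

A to E spans five letter names (A-B-C-D-E), so the interval is some kind of fifth.
Ab3 to Eb4 is 7 semitones, matching the perfect fifth exactly, so the quality is perfect.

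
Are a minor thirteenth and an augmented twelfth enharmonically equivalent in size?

A minor thirteenth spans 20 semitones, and an augmented twelfth also spans 20 semitones — they're enharmonic.

Yes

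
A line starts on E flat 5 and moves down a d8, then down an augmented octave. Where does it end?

A diminished octave down from Eb5 is E4.
E4 down an augmented octave → Eb3 (13 semitones).

E flat 3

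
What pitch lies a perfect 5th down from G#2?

C#2

Counting five letter names down from G lands on C.
Moving 7 semitones down from G#2 (the size of a perfect fifth) reaches C#2.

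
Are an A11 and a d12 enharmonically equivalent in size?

Yes

An augmented eleventh = 18 semitones = a diminished twelfth; enharmonically equal.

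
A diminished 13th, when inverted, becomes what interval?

augmented third

First reduce the compound diminished thirteenth to its simple form, a diminished sixth.
Inverted interval numbers add to nine, so a sixth pairs with a third (6 + 3 = 9).
The quality also flips — diminished becomes augmented — giving an augmented third.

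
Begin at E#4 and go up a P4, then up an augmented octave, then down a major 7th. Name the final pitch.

B#4

A perfect fourth up from E#4 is A#4.
Up an augmented octave from A#4: A##5 (13 semitones up).
Down a major seventh from A##5: B#4 (11 semitones down).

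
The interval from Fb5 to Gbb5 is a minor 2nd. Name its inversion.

major 7th

Inverted interval numbers add to nine, so a second pairs with a seventh (2 + 7 = 9).
And minor becomes major under inversion, so we get a major seventh.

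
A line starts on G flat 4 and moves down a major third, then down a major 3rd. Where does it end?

A major third down from Gb4 is Ebb4.
Down a major third from Ebb4: Cbb4 (4 semitones down).

C double-flat 4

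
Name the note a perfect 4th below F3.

C3

Four letter names down from F: C.
A perfect fourth spans 5 semitones, so from F3 the target pitch is C3.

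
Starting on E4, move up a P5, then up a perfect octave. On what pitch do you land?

B5

Up a perfect fifth from E4: B4 (7 semitones up).
Up a perfect octave from B4: B5 (12 semitones up).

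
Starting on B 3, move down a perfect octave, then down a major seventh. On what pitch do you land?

Down a perfect octave from B3: B2 (12 semitones down).
B2 down a major seventh → C2 (11 semitones).

C 2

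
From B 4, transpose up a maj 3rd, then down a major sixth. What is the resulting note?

F sharp 4

A major third up from B4 is D#5.
D#5 down a major sixth → F#4 (9 semitones).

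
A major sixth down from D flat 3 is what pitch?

The sixth takes the letter from D down to F.
A major sixth is 9 semitones; 9 semitones down from Db3 gives Fb2.

F flat 2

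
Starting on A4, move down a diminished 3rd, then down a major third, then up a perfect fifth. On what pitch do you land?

A#4

A diminished third down from A4 is F##4.
A major third down from F##4 is D#4.
Up a perfect fifth from D#4: A#4 (7 semitones up).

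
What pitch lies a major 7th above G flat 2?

The seventh takes the letter from G up to F.
A major seventh spans 11 semitones, so from Gb2 the target pitch is F3.

F 3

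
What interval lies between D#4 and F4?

diminished 3rd

D to F spans three letter names (D-E-F): a third.
D#4 to F4 spans 2 semitones — two semitones narrower than the major third (4) — giving a diminished third.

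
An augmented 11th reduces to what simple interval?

augmented 4th

Each octave removed subtracts seven from the number: 11 − 7 = 4.
So an augmented eleventh is an octave plus an augmented fourth. The quality is unchanged.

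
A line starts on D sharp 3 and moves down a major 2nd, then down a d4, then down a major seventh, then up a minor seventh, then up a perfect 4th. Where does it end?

C sharp 3

Down a major second from D#3: C#3 (2 semitones down).
Down a diminished fourth from C#3: G##2 (4 semitones down).
A major seventh down from G##2 is A#1.
Up a minor seventh from A#1: G#2 (10 semitones up).
Up a perfect fourth from G#2: C#3 (5 semitones up).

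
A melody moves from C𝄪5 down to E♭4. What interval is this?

Descending from C##5 to Eb4 is the same interval as ascending Eb4 to C##5.
E to C spans six letter names (E-F-G-A-B-C): a sixth.
A major sixth would be 9 semitones; Eb4 to C##5 is 11, two semitones wider, so the interval is doubly augmented.

doubly augmented sixth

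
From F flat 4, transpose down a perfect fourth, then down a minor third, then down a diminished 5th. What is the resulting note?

D 3

Fb4 down a perfect fourth → Cb4 (5 semitones).
A minor third down from Cb4 is Ab3.
A diminished fifth down from Ab3 is D3.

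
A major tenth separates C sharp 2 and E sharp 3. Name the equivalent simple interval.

Take out an octave (7 from the number): 10 − 7 = 3.
That makes a major tenth a compound major third — an octave plus a major third.

major third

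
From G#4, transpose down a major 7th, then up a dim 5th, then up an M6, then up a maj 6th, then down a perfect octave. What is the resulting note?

Down a major seventh from G#4: A3 (11 semitones down).
Up a diminished fifth from A3: Eb4 (6 semitones up).
Eb4 up a major sixth → C5 (9 semitones).
Up a major sixth from C5: A5 (9 semitones up).
A5 down a perfect octave → A4 (12 semitones).

A4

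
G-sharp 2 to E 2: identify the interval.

major third

Descending from G#2 to E2 is the same interval as ascending E2 to G#2.
E to G spans three letter names (E-F-G): a third.
The major third spans 4 semitones, and E2 to G#2 is exactly 4 semitones — so this is a major third.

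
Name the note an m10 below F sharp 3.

Counting three letter names plus an octave down from F lands on D.
A minor tenth spans 15 semitones, so from F#3 the target pitch is D#2.

D sharp 2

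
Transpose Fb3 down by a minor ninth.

Eb2

Two letters down from F (plus an octave) reaches E.
Moving 13 semitones down from Fb3 (the size of a minor ninth) reaches Eb2.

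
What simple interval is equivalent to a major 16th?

major second

Subtracting seven from the interval number removes an octave: 16 − 14 = 2.
Quality carries through unchanged, so the simple form is a major second.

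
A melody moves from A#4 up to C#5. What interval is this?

m3

A to C spans three letter names (A-B-C) — that makes it a third of some quality.
A major third would be 4 semitones, but A#4 to C#5 is 3 — one semitone narrower, making it a minor third.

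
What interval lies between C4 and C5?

C to C is the same letter name, plus an octave — that makes it an octave of some quality.
Counting semitones, C4→C5 is 12, which is the perfect octave.

P8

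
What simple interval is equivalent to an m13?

minor sixth

Subtracting seven from the interval number removes an octave: 13 − 7 = 6.
So a minor thirteenth is an octave plus a minor sixth. The quality is unchanged.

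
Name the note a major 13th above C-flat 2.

A-flat 3

The thirteenth's letter: C up six letter names plus an octave → A.
A major thirteenth is 21 semitones; 21 semitones up from Cb2 gives Ab3.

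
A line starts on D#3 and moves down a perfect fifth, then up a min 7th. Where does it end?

D#3 down a perfect fifth → G#2 (7 semitones).
Up a minor seventh from G#2: F#3 (10 semitones up).

F#3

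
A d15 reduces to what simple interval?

Take out an octave (7 from the number): 15 − 7 = 8.
So a diminished fifteenth is an octave plus a diminished octave. The quality is unchanged.

diminished 8th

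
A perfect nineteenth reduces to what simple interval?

perfect fifth

Subtracting seven from the interval number removes an octave: 19 − 14 = 5.
So a perfect nineteenth is 2 octaves plus a perfect fifth. The quality is unchanged.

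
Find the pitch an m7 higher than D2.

Seven letter names up from D: C.
A minor seventh is 10 semitones; 10 semitones up from D2 gives C3.

C3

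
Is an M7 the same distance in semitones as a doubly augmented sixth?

Both span 11 semitones: a major seventh and a doubly augmented sixth are the same chromatic distance.

Yes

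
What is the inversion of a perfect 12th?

First reduce the compound perfect twelfth to its simple form, a perfect fifth.
Inverted interval numbers add to nine, so a fifth pairs with a fourth (5 + 4 = 9).
Quality inverts too: perfect stays perfect. That makes the inversion a perfect fourth.

perfect 4th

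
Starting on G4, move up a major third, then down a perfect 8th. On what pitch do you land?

Up a major third from G4: B4 (4 semitones up).
A perfect octave down from B4 is B3.

B3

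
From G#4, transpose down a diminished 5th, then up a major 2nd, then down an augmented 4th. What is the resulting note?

A diminished fifth down from G#4 is C##4.
Up a major second from C##4: D##4 (2 semitones up).
D##4 down an augmented fourth → A#3 (6 semitones).

A#3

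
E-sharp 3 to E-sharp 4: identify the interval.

P8

E to E is the same letter name, plus an octave — that makes it an octave of some quality.
E#3 to E#4 is 12 semitones, matching the perfect octave exactly, so the quality is perfect.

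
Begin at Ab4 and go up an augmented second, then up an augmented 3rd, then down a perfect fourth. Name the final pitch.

A##4

Up an augmented second from Ab4: B4 (3 semitones up).
An augmented third up from B4 is D##5.
A perfect fourth down from D##5 is A##4.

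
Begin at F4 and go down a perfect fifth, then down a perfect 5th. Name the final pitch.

A perfect fifth down from F4 is Bb3.
Down a perfect fifth from Bb3: Eb3 (7 semitones down).

Eb3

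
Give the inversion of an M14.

minor 2nd

First reduce the compound major fourteenth to its simple form, a major seventh.
Interval numbers invert to sum to nine: 7 + 2 = 9, so a seventh inverts to a second.
The quality also flips — major becomes minor — giving a minor second.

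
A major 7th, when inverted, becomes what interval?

m2

The rule of nine gives the new number: 9 − 7 = 2, so a seventh becomes a second.
Quality inverts too: major becomes minor. That makes the inversion a minor second.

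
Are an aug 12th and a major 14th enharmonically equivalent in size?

An augmented twelfth spans 20 semitones; a major fourteenth spans 23 semitones. They differ by 3.

No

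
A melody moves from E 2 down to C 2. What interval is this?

Descending from E2 to C2 is the same interval as ascending C2 to E2.
C to E spans three letter names (C-D-E): a third.
The major third spans 4 semitones, and C2 to E2 is exactly 4 semitones — so this is a major third.

major 3rd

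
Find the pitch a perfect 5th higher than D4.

A4

Five letter names up from D: A.
A perfect fifth spans 7 semitones, so from D4 the target pitch is A4.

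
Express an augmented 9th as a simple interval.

Subtracting seven from the interval number removes an octave: 9 − 7 = 2.
Quality carries through unchanged, so the simple form is an augmented second.

augmented second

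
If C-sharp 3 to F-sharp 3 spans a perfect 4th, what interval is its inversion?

P5

Inverted interval numbers add to nine, so a fourth pairs with a fifth (4 + 5 = 9).
And perfect stays perfect under inversion, so we get a perfect fifth.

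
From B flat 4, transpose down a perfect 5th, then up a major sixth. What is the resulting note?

Down a perfect fifth from Bb4: Eb4 (7 semitones down).
A major sixth up from Eb4 is C5.

C 5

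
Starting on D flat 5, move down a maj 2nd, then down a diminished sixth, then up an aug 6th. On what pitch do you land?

C double-sharp 5

A major second down from Db5 is Cb5.
A diminished sixth down from Cb5 is E4.
E4 up an augmented sixth → C##5 (10 semitones).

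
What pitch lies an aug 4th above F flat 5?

B flat 5

Counting four letter names up from F lands on B.
An augmented fourth is 6 semitones; 6 semitones up from Fb5 gives Bb5.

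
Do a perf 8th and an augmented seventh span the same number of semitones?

Yes

Both span 12 semitones: a perfect octave and an augmented seventh are the same chromatic distance.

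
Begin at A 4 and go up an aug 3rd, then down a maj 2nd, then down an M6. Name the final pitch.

Up an augmented third from A4: C##5 (5 semitones up).
C##5 down a major second → B#4 (2 semitones).
B#4 down a major sixth → D#4 (9 semitones).

D sharp 4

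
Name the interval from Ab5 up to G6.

A to G spans seven letter names (A-B-C-D-E-F-G), so the interval is some kind of seventh.
The major seventh spans 11 semitones, and Ab5 to G6 is exactly 11 semitones — so this is a major seventh.

M7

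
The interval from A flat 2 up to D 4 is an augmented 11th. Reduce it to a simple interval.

Take out an octave (7 from the number): 11 − 7 = 4.
So an augmented eleventh is an octave plus an augmented fourth. The quality is unchanged.

augmented fourth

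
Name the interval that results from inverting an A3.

diminished sixth

The rule of nine gives the new number: 9 − 3 = 6, so a third becomes a sixth.
The quality also flips — augmented becomes diminished — giving a diminished sixth.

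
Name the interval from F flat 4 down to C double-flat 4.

augmented fourth

Descending from Fb4 to Cbb4 is the same interval as ascending Cbb4 to Fb4.
C to F spans four letter names (C-D-E-F): a fourth.
A perfect fourth would be 5 semitones; Cbb4 to Fb4 is 6, one semitone wider, so the interval is augmented.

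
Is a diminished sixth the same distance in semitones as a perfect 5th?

A diminished sixth = 7 semitones = a perfect fifth; enharmonically equal.

Yes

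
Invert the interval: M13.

First reduce the compound major thirteenth to its simple form, a major sixth.
The rule of nine gives the new number: 9 − 6 = 3, so a sixth becomes a third.
The quality also flips — major becomes minor — giving a minor third.

minor 3rd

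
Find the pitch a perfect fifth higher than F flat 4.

C flat 5

The fifth takes the letter from F up to C.
Moving 7 semitones up from Fb4 (the size of a perfect fifth) reaches Cb5.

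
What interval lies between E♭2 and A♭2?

perfect fourth

E to A spans four letter names (E-F-G-A): a fourth.
Eb2 to Ab2 is 5 semitones, matching the perfect fourth exactly, so the quality is perfect.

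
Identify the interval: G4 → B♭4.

G to B spans three letter names (G-A-B): a third.
G4 to Bb4 is 3 semitones, a half step short of the major third (4), so this is minor.

minor third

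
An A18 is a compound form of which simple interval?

augmented 4th

Each octave removed subtracts seven from the number: 18 − 14 = 4.
That makes an augmented eighteenth a compound augmented fourth — 2 octaves plus an augmented fourth.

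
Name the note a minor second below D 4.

C sharp 4

The second takes the letter from D down to C.
A minor second is 1 semitone; 1 semitone down from D4 gives C#4.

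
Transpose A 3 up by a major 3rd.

The third takes the letter from A up to C.
Moving 4 semitones up from A3 (the size of a major third) reaches C#4.

C-sharp 4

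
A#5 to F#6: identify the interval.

A to F spans six letter names (A-B-C-D-E-F) — that makes it a sixth of some quality.
At 8 semitones, A#5→F#6 falls one short of a major sixth: minor.

minor 6th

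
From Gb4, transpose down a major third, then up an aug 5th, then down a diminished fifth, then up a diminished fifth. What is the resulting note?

A major third down from Gb4 is Ebb4.
Up an augmented fifth from Ebb4: Bb4 (8 semitones up).
Bb4 down a diminished fifth → E4 (6 semitones).
A diminished fifth up from E4 is Bb4.

Bb4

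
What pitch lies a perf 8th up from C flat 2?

The letter stays C (same as the start), shifted an octave up.
A perfect octave spans 12 semitones, so from Cb2 the target pitch is Cb3.

C flat 3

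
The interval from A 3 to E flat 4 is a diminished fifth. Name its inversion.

augmented 4th

Interval numbers invert to sum to nine: 5 + 4 = 9, so a fifth inverts to a fourth.
Quality inverts too: diminished becomes augmented. That makes the inversion an augmented fourth.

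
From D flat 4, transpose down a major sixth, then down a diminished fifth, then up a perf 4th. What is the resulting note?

Down a major sixth from Db4: Fb3 (9 semitones down).
Fb3 down a diminished fifth → Bb2 (6 semitones).
A perfect fourth up from Bb2 is Eb3.

E flat 3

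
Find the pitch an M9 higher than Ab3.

Bb4

Two letters up from A (plus an octave) reaches B.
A major ninth spans 14 semitones, so from Ab3 the target pitch is Bb4.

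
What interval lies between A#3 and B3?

A to B spans two letter names (A-B) — that makes it a second of some quality.
A#3 to B3 is 1 semitone, a half step short of the major second (2), so this is minor.

minor 2nd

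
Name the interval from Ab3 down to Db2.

perfect twelfth

Descending from Ab3 to Db2 is the same interval as ascending Db2 to Ab3.
D to A spans five letter names (D-E-F-G-A), plus an octave — that makes it a twelfth of some quality.
The perfect twelfth spans 19 semitones, and Db2 to Ab3 is exactly 19 semitones — so this is a perfect twelfth.
(Equivalently, a compound perfect fifth: a perfect fifth plus an octave.)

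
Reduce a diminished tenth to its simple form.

Take out an octave (7 from the number): 10 − 7 = 3.
That makes a diminished tenth a compound diminished third — an octave plus a diminished third.

diminished third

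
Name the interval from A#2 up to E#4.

P12

A to E spans five letter names (A-B-C-D-E), plus an octave — that makes it a twelfth of some quality.
Counting semitones, A#2→E#4 is 19, which is the perfect twelfth.
(Equivalently, a compound perfect fifth: a perfect fifth plus an octave.)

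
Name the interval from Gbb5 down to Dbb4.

perfect 11th

Descending from Gbb5 to Dbb4 is the same interval as ascending Dbb4 to Gbb5.
D to G spans four letter names (D-E-F-G), plus an octave, so the interval is some kind of eleventh.
Dbb4 to Gbb5 is 17 semitones, matching the perfect eleventh exactly, so the quality is perfect.
(Equivalently, a compound perfect fourth: a perfect fourth plus an octave.)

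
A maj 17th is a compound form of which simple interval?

Take out 2 octaves (14 from the number): 17 − 14 = 3.
Quality carries through unchanged, so the simple form is a major third.

major 3rd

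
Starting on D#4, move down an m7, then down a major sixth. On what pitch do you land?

Down a minor seventh from D#4: E#3 (10 semitones down).
Down a major sixth from E#3: G#2 (9 semitones down).

G#2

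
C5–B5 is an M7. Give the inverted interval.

The rule of nine gives the new number: 9 − 7 = 2, so a seventh becomes a second.
The quality also flips — major becomes minor — giving a minor second.

minor 2nd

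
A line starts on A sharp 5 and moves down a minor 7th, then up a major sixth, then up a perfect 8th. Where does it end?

G double-sharp 6

A#5 down a minor seventh → B#4 (10 semitones).
B#4 up a major sixth → G##5 (9 semitones).
G##5 up a perfect octave → G##6 (12 semitones).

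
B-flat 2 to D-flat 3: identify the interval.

minor 3rd

B to D spans three letter names (B-C-D), so the interval is some kind of third.
A major third would be 4 semitones, but Bb2 to Db3 is 3 — one semitone narrower, making it a minor third.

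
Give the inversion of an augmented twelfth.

diminished fourth

First reduce the compound augmented twelfth to its simple form, an augmented fifth.
Interval numbers invert to sum to nine: 5 + 4 = 9, so a fifth inverts to a fourth.
The quality also flips — augmented becomes diminished — giving a diminished fourth.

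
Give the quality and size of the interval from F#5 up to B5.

perfect fourth

F to B spans four letter names (F-G-A-B) — that makes it a fourth of some quality.
F#5 to B5 is 5 semitones, matching the perfect fourth exactly, so the quality is perfect.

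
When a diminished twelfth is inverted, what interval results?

A4

First reduce the compound diminished twelfth to its simple form, a diminished fifth.
The rule of nine gives the new number: 9 − 5 = 4, so a fifth becomes a fourth.
And diminished becomes augmented under inversion, so we get an augmented fourth.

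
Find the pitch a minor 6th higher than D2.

The sixth takes the letter from D up to B.
A minor sixth is 8 semitones; 8 semitones up from D2 gives Bb2.

Bb2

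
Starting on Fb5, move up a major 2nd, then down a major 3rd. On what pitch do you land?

Ebb5

Up a major second from Fb5: Gb5 (2 semitones up).
A major third down from Gb5 is Ebb5.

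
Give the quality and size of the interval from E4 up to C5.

m6

E to C spans six letter names (E-F-G-A-B-C): a sixth.
A major sixth would be 9 semitones, but E4 to C5 is 8 — one semitone narrower, making it a minor sixth.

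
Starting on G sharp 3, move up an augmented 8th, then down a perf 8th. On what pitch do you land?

G double-sharp 3

G#3 up an augmented octave → G##4 (13 semitones).
A perfect octave down from G##4 is G##3.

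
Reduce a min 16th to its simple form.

Each octave removed subtracts seven from the number: 16 − 14 = 2.
So a minor sixteenth is 2 octaves plus a minor second. The quality is unchanged.

minor 2nd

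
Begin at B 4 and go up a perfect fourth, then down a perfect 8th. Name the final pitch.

B4 up a perfect fourth → E5 (5 semitones).
A perfect octave down from E5 is E4.

E 4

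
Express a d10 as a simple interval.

Each octave removed subtracts seven from the number: 10 − 7 = 3.
That makes a diminished tenth a compound diminished third — an octave plus a diminished third.

diminished 3rd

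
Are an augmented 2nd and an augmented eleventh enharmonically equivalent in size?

No

3 semitones (augmented second) vs 18 semitones (augmented eleventh): not equal.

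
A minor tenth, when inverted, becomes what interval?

First reduce the compound minor tenth to its simple form, a minor third.
The rule of nine gives the new number: 9 − 3 = 6, so a third becomes a sixth.
Quality inverts too: minor becomes major. That makes the inversion a major sixth.

major sixth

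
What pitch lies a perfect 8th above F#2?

For an octave the letter name doesn't change: still F, an octave up.
A perfect octave is 12 semitones; 12 semitones up from F#2 gives F#3.

F#3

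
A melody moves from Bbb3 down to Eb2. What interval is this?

diminished twelfth

Descending from Bbb3 to Eb2 is the same interval as ascending Eb2 to Bbb3.
E to B spans five letter names (E-F-G-A-B), plus an octave — that makes it a twelfth of some quality.
The perfect twelfth is 19 semitones; here we have 18, one semitone narrower: diminished.
(Equivalently, a compound diminished fifth: a diminished fifth plus an octave.)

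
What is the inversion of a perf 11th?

First reduce the compound perfect eleventh to its simple form, a perfect fourth.
The rule of nine gives the new number: 9 − 4 = 5, so a fourth becomes a fifth.
And perfect stays perfect under inversion, so we get a perfect fifth.

P5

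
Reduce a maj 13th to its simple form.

major 6th

Subtracting seven from the interval number removes an octave: 13 − 7 = 6.
Quality carries through unchanged, so the simple form is a major sixth.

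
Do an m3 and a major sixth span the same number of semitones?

A minor third spans 3 semitones; a major sixth spans 9 semitones. They differ by 6.

No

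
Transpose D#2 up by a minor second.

Two letter names up from D: E.
A minor second spans 1 semitone, so from D#2 the target pitch is E2.

E2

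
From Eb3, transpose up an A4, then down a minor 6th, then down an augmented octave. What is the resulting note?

Eb3 up an augmented fourth → A3 (6 semitones).
A minor sixth down from A3 is C#3.
An augmented octave down from C#3 is C2.

C2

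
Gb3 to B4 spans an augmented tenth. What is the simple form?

Subtracting seven from the interval number removes an octave: 10 − 7 = 3.
So an augmented tenth is an octave plus an augmented third. The quality is unchanged.

augmented 3rd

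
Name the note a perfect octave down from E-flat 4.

For an octave the letter name doesn't change: still E, an octave down.
A perfect octave spans 12 semitones, so from Eb4 the target pitch is Eb3.

E-flat 3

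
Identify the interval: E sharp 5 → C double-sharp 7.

E to C spans six letter names (E-F-G-A-B-C), plus an octave: a thirteenth.
Counting semitones, E#5→C##7 is 21, which is the major thirteenth.
(Equivalently, a compound major sixth: a major sixth plus an octave.)

major 13th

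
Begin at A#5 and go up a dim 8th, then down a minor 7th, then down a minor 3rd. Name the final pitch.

Up a diminished octave from A#5: A6 (11 semitones up).
A6 down a minor seventh → B5 (10 semitones).
Down a minor third from B5: G#5 (3 semitones down).

G#5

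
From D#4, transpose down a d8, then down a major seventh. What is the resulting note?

A diminished octave down from D#4 is D##3.
A major seventh down from D##3 is E#2.

E#2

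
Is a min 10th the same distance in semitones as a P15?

No

15 semitones (minor tenth) vs 24 semitones (perfect fifteenth): not equal.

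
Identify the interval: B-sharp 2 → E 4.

B to E spans four letter names (B-C-D-E), plus an octave — that makes it an eleventh of some quality.
B#2 to E4 spans 16 semitones — one semitone narrower than the perfect eleventh (17) — giving a diminished eleventh.
(Equivalently, a compound diminished fourth: a diminished fourth plus an octave.)

diminished eleventh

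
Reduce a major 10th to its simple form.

major third

Each octave removed subtracts seven from the number: 10 − 7 = 3.
That makes a major tenth a compound major third — an octave plus a major third.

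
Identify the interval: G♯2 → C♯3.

G to C spans four letter names (G-A-B-C) — that makes it a fourth of some quality.
Counting semitones, G#2→C#3 is 5, which is the perfect fourth.

P4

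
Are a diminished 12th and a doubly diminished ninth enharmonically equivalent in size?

No

A diminished twelfth spans 18 semitones; a doubly diminished ninth spans 11 semitones. They differ by 7.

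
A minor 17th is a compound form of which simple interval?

m3

Subtracting seven from the interval number removes an octave: 17 − 14 = 3.
Quality carries through unchanged, so the simple form is a minor third.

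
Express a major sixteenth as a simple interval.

Take out 2 octaves (14 from the number): 16 − 14 = 2.
So a major sixteenth is 2 octaves plus a major second. The quality is unchanged.

major 2nd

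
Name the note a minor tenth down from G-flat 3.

Counting three letter names plus an octave down from G lands on E.
A minor tenth spans 15 semitones, so from Gb3 the target pitch is Eb2.

E-flat 2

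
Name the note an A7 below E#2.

Seven letter names down from E: F.
An augmented seventh spans 12 semitones, so from E#2 the target pitch is F1.

F1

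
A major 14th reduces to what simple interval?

Take out an octave (7 from the number): 14 − 7 = 7.
So a major fourteenth is an octave plus a major seventh. The quality is unchanged.

M7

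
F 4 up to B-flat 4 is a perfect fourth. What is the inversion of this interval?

The rule of nine gives the new number: 9 − 4 = 5, so a fourth becomes a fifth.
Quality inverts too: perfect stays perfect. That makes the inversion a perfect fifth.

P5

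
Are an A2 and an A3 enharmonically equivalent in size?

An augmented second spans 3 semitones; an augmented third spans 5 semitones. They differ by 2.

No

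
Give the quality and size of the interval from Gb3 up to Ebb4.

G to E spans six letter names (G-A-B-C-D-E): a sixth.
At 8 semitones, Gb3→Ebb4 falls one short of a major sixth: minor.

minor 6th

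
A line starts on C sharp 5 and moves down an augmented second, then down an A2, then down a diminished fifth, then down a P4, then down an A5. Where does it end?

D double-flat 3

An augmented second down from C#5 is Bb4.
An augmented second down from Bb4 is Abb4.
Down a diminished fifth from Abb4: Db4 (6 semitones down).
A perfect fourth down from Db4 is Ab3.
Down an augmented fifth from Ab3: Dbb3 (8 semitones down).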